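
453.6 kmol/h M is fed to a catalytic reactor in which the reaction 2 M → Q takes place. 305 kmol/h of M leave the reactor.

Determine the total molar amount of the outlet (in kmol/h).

379 kmol/h

For M: n = n₀ − 2ξ → 305 = 453.6 − 2ξ, giving ξ = 74.3 kmol/h.
Outlet amounts (n = n₀ + ν ξ):
  M: 453.6 − 2(74.3) = 305
  Q: 0 + 1(74.3) = 74.3
Total out = 305 + 74.3 = 379.3 kmol/h.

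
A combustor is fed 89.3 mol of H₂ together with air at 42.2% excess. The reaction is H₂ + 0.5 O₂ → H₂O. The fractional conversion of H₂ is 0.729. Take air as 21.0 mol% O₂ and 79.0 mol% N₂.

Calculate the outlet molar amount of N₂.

239 mol

Stoichiometric O₂ = 0.5 × 89.3 = 44.65 mol; O₂ fed = 44.65 × 1.422 = 63.49 mol.
N₂ fed = 63.49 × 79/21 = 238.9 mol.
Fuel reacted = 0.729 × 89.3 → ξ = 65.1 mol.
Outlet (n = n₀ + ν ξ):
  H₂: 89.3 − 1(65.1) = 24.2
  O₂: 63.49 − 0.5(65.1) = 30.94
  N₂: 238.9 (inert)
  H₂O: 0 + 1(65.1) = 65.1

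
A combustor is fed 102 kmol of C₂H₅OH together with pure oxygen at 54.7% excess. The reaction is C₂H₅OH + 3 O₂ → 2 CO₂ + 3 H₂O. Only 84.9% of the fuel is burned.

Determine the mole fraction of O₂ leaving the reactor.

0.323

Stoichiometric O₂ = 3 × 102 = 306 kmol; O₂ fed = 306 × 1.547 = 473.4 kmol.
Fuel reacted = 0.849 × 102 → ξ = 86.6 kmol.
Outlet (n = n₀ + ν ξ):
  C₂H₅OH: 102 − 1(86.6) = 15.4
  O₂: 473.4 − 3(86.6) = 213.6
  CO₂: 0 + 2(86.6) = 173.2
  H₂O: 0 + 3(86.6) = 259.8
Total out = 662 kmol; y_O₂ = 213.6 / 662 = 0.3227.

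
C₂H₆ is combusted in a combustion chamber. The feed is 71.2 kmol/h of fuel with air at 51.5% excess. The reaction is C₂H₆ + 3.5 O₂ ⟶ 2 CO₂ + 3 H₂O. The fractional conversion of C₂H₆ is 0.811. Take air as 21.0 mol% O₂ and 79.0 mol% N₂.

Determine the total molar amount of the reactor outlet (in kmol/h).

Stoichiometric O₂ = 3.5 × 71.2 = 249.2 kmol/h; O₂ fed = 249.2 × 1.515 = 377.5 kmol/h.
N₂ fed = 377.5 × 79/21 = 1420 kmol/h.
Fuel reacted = 0.811 × 71.2 → ξ = 57.74 kmol/h.
Outlet (n = n₀ + ν ξ):
  C₂H₆: 71.2 − 1(57.74) = 13.46
  O₂: 377.5 − 3.5(57.74) = 175.4
  N₂: 1420 (inert)
  CO₂: 0 + 2(57.74) = 115.5
  H₂O: 0 + 3(57.74) = 173.2
Total out = 13.46 + 175.4 + 1420 + 115.5 + 173.2 = 1898 kmol/h.

1900 kmol/h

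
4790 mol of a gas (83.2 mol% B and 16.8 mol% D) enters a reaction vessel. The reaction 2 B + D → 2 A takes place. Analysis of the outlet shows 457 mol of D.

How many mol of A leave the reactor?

695 mol

For D: n = n₀ − 1ξ → 457 = 804.7 − 1ξ, giving ξ = 347.7 mol.
Outlet amounts (n = n₀ + ν ξ):
  B: 3985 − 2(347.7) = 3290
  D: 804.7 − 1(347.7) = 457
  A: 0 + 2(347.7) = 695.4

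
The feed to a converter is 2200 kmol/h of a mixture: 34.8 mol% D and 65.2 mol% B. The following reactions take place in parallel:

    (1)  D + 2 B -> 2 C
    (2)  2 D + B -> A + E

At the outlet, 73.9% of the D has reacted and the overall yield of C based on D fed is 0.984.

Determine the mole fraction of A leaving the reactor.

Yield of C: 2ξ₁ / 765.6 = 0.984 → ξ₁ = 376.7 kmol/h.
Conversion of D: 1ξ₁ + 2ξ₂ = 0.739 × 765.6 = 565.8 → ξ₂ = 94.55 kmol/h.
Outlet amounts (n = n₀ + Σ ν·ξ):
  D: 765.6 − 1(376.7) − 2(94.55) = 199.8
  B: 1434 − 2(376.7) − 1(94.55) = 586.5
  C: 0 + 2(376.7) = 753.4
  A: 0 + 1(94.55) = 94.55
  E: 0 + 1(94.55) = 94.55
Total out = 1729 kmol/h; y_A = 94.55 / 1729 = 0.05469.

0.0547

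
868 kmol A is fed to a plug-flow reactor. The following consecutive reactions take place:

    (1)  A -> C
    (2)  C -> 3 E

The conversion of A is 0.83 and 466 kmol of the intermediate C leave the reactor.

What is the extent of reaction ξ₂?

Conversion of A: A consumed = 1ξ₁ = 0.83 × 868 → ξ₁ = 720.4 kmol.
C balance: n_C = 0 + 1ξ₁ − 1ξ₂ = 466 → ξ₂ = (1·720.4 − 466)/1 = 254.4 kmol.
Outlet amounts (n = n₀ + Σ ν·ξ):
  A: 868 − 1(720.4) = 147.6
  C: 0 + 1(720.4) − 1(254.4) = 466
  E: 0 + 3(254.4) = 763.3

ξ₂ = 254 kmol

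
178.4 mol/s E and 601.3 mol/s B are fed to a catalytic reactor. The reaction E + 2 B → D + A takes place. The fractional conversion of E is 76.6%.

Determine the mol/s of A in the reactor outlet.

E reacted = 0.766 × 178.4 = 136.7 mol/s; ν_E = −1, so ξ = 136.7/1 = 136.7 mol/s.
Outlet amounts (n = n₀ + ν ξ):
  E: 178.4 − 1(136.7) = 41.75
  B: 601.3 − 2(136.7) = 328
  D: 0 + 1(136.7) = 136.7
  A: 0 + 1(136.7) = 136.7

137 mol/s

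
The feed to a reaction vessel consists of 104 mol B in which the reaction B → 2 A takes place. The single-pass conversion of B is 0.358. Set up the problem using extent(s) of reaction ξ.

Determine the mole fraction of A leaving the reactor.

0.527

B reacted = 0.358 × 104 = 37.23 mol; ν_B = −1, so ξ = 37.23/1 = 37.23 mol.
Outlet amounts (n = n₀ + ν ξ):
  B: 104 − 1(37.23) = 66.77
  A: 0 + 2(37.23) = 74.46
Total out = 141.2 mol; y_A = 74.46 / 141.2 = 0.5272.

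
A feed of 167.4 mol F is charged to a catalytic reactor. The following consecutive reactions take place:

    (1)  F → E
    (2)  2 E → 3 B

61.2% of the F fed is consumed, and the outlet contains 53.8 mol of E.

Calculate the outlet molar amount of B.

73 mol

Conversion of F: F consumed = 1ξ₁ = 0.612 × 167.4 → ξ₁ = 102.4 mol.
E balance: n_E = 0 + 1ξ₁ − 2ξ₂ = 53.8 → ξ₂ = (1·102.4 − 53.8)/2 = 24.32 mol.
Outlet amounts (n = n₀ + Σ ν·ξ):
  F: 167.4 − 1(102.4) = 64.95
  E: 0 + 1(102.4) − 2(24.32) = 53.8
  B: 0 + 3(24.32) = 72.97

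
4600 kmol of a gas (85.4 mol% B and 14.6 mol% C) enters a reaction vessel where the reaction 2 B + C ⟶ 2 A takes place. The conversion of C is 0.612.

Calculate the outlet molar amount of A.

822 kmol

C reacted = 0.612 × 671.6 = 411 kmol; ν_C = −1, so ξ = 411/1 = 411 kmol.
Outlet amounts (n = n₀ + ν ξ):
  B: 3928 − 2(411) = 3106
  C: 671.6 − 1(411) = 260.6
  A: 0 + 2(411) = 822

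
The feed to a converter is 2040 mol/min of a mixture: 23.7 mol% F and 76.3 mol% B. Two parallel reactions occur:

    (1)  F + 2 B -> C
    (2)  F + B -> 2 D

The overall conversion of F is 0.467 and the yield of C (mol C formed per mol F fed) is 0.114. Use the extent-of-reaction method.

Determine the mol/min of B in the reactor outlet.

1280 mol/min

Yield of C: 1ξ₁ / 483.5 = 0.114 → ξ₁ = 55.12 mol/min.
Conversion of F: 1ξ₁ + 1ξ₂ = 0.467 × 483.5 = 225.8 → ξ₂ = 170.7 mol/min.
Outlet amounts (n = n₀ + Σ ν·ξ):
  F: 483.5 − 1(55.12) − 1(170.7) = 257.7
  B: 1557 − 2(55.12) − 1(170.7) = 1276
  C: 0 + 1(55.12) = 55.12
  D: 0 + 2(170.7) = 341.3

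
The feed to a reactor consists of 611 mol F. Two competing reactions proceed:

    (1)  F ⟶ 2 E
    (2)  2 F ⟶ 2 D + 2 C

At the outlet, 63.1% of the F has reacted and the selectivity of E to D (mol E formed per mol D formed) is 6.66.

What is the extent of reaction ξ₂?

Conversion of F: F consumed = 0.631 × 611 = 385.5 mol = 1ξ₁ + 2ξ₂.
Selectivity: 2ξ₁ / (2ξ₂) = 6.66 → ξ₁ = 6.66 ξ₂.
Substitute: (1·6.66 + 2) ξ₂ = 385.5 → ξ₂ = 44.52 mol, ξ₁ = 296.5 mol.
Outlet amounts (n = n₀ + Σ ν·ξ):
  F: 611 − 1(296.5) − 2(44.52) = 225.5
  E: 0 + 2(296.5) = 593
  D: 0 + 2(44.52) = 89.04
  C: 0 + 2(44.52) = 89.04

ξ₂ = 44.5 mol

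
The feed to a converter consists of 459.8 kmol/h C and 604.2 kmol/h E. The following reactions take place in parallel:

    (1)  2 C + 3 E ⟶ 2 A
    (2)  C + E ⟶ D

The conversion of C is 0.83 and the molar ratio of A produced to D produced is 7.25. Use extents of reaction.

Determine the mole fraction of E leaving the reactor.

0.107

Conversion of C: C consumed = 0.83 × 459.8 = 381.6 kmol/h = 2ξ₁ + 1ξ₂.
Selectivity: 2ξ₁ / (1ξ₂) = 7.25 → ξ₁ = 3.625 ξ₂.
Substitute: (2·3.625 + 1) ξ₂ = 381.6 → ξ₂ = 46.26 kmol/h, ξ₁ = 167.7 kmol/h.
Outlet amounts (n = n₀ + Σ ν·ξ):
  C: 459.8 − 2(167.7) − 1(46.26) = 78.17
  E: 604.2 − 3(167.7) − 1(46.26) = 54.88
  A: 0 + 2(167.7) = 335.4
  D: 0 + 1(46.26) = 46.26
Total out = 514.7 kmol/h; y_E = 54.88 / 514.7 = 0.1066.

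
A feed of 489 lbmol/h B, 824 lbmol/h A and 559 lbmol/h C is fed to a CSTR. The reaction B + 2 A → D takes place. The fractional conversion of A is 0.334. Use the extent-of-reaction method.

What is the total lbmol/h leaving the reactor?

1600 lbmol/h

A reacted = 0.334 × 824 = 275.2 lbmol/h; ν_A = −2, so ξ = 275.2/2 = 137.6 lbmol/h.
Outlet amounts (n = n₀ + ν ξ):
  B: 489 − 1(137.6) = 351.4
  A: 824 − 2(137.6) = 548.8
  D: 0 + 1(137.6) = 137.6
  C: 559 (inert)
Total out = 351.4 + 548.8 + 137.6 + 559 = 1597 lbmol/h.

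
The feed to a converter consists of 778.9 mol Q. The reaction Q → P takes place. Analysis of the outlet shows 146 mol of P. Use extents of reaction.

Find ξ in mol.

For P: n = n₀ + 1ξ → 146 = 0 + 1ξ, giving ξ = 146 mol.
Outlet amounts (n = n₀ + ν ξ):
  Q: 778.9 − 1(146) = 632.9
  P: 0 + 1(146) = 146

ξ = 146 mol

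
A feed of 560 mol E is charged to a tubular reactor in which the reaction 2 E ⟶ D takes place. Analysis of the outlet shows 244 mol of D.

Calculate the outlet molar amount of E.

72 mol

For D: n = n₀ + 1ξ → 244 = 0 + 1ξ, giving ξ = 244 mol.
Outlet amounts (n = n₀ + ν ξ):
  E: 560 − 2(244) = 72
  D: 0 + 1(244) = 244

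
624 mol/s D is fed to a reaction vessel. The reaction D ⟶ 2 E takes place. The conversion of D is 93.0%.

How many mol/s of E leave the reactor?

D reacted = 0.93 × 624 = 580.3 mol/s; ν_D = −1, so ξ = 580.3/1 = 580.3 mol/s.
Outlet amounts (n = n₀ + ν ξ):
  D: 624 − 1(580.3) = 43.68
  E: 0 + 2(580.3) = 1161

1160 mol/s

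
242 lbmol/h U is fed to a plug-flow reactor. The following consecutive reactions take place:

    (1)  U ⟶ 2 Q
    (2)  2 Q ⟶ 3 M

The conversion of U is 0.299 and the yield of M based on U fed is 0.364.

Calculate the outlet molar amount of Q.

86 lbmol/h

Conversion of U: U consumed = 1ξ₁ = 0.299 × 242 → ξ₁ = 72.36 lbmol/h.
Yield of M: 3ξ₂ / 242 = 0.364 → ξ₂ = 29.36 lbmol/h.
Outlet amounts (n = n₀ + Σ ν·ξ):
  U: 242 − 1(72.36) = 169.6
  Q: 0 + 2(72.36) − 2(29.36) = 85.99
  M: 0 + 3(29.36) = 88.09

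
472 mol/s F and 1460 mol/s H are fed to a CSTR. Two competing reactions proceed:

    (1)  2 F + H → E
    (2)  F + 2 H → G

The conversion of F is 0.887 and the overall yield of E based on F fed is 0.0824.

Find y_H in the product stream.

Yield of E: 1ξ₁ / 472 = 0.0824 → ξ₁ = 38.89 mol/s.
Conversion of F: 2ξ₁ + 1ξ₂ = 0.887 × 472 = 418.7 → ξ₂ = 340.9 mol/s.
Outlet amounts (n = n₀ + Σ ν·ξ):
  F: 472 − 2(38.89) − 1(340.9) = 53.34
  H: 1460 − 1(38.89) − 2(340.9) = 739.4
  E: 0 + 1(38.89) = 38.89
  G: 0 + 1(340.9) = 340.9
Total out = 1172 mol/s; y_H = 739.4 / 1172 = 0.6306.

0.631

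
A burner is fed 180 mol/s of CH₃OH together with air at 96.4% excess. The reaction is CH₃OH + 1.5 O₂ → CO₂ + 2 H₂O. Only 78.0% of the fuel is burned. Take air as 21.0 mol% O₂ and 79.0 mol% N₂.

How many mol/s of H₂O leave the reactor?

Stoichiometric O₂ = 1.5 × 180 = 270 mol/s; O₂ fed = 270 × 1.964 = 530.3 mol/s.
N₂ fed = 530.3 × 79/21 = 1995 mol/s.
Fuel reacted = 0.78 × 180 → ξ = 140.4 mol/s.
Outlet (n = n₀ + ν ξ):
  CH₃OH: 180 − 1(140.4) = 39.6
  O₂: 530.3 − 1.5(140.4) = 319.7
  N₂: 1995 (inert)
  CO₂: 0 + 1(140.4) = 140.4
  H₂O: 0 + 2(140.4) = 280.8

281 mol/s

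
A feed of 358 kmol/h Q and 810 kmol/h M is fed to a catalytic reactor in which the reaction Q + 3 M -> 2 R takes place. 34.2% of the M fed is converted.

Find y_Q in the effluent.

0.27

M reacted = 0.342 × 810 = 277 kmol/h; ν_M = −3, so ξ = 277/3 = 92.34 kmol/h.
Outlet amounts (n = n₀ + ν ξ):
  Q: 358 − 1(92.34) = 265.7
  M: 810 − 3(92.34) = 533
  R: 0 + 2(92.34) = 184.7
Total out = 983.3 kmol/h; y_Q = 265.7 / 983.3 = 0.2702.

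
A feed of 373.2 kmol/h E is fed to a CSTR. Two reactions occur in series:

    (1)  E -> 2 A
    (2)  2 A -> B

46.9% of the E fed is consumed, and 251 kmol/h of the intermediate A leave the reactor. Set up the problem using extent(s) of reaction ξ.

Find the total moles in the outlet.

499 kmol/h

Conversion of E: E consumed = 1ξ₁ = 0.469 × 373.2 → ξ₁ = 175 kmol/h.
A balance: n_A = 0 + 2ξ₁ − 2ξ₂ = 251 → ξ₂ = (2·175 − 251)/2 = 49.53 kmol/h.
Outlet amounts (n = n₀ + Σ ν·ξ):
  E: 373.2 − 1(175) = 198.2
  A: 0 + 2(175) − 2(49.53) = 251
  B: 0 + 1(49.53) = 49.53
Total out = 198.2 + 251 + 49.53 = 498.7 kmol/h.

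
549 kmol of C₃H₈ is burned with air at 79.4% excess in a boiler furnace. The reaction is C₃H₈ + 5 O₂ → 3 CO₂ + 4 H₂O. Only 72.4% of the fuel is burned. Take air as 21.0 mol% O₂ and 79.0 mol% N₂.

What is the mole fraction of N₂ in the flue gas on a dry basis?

Stoichiometric O₂ = 5 × 549 = 2745 kmol; O₂ fed = 2745 × 1.794 = 4925 kmol.
N₂ fed = 4925 × 79/21 = 18530 kmol.
Fuel reacted = 0.724 × 549 → ξ = 397.5 kmol.
Outlet (n = n₀ + ν ξ):
  C₃H₈: 549 − 1(397.5) = 151.5
  O₂: 4925 − 5(397.5) = 2937
  N₂: 18530 (inert)
  CO₂: 0 + 3(397.5) = 1192
  H₂O: 0 + 4(397.5) = 1590
Dry total = 22810 kmol; y_N₂ (dry) = 18530 / 22810 = 0.8123.

0.812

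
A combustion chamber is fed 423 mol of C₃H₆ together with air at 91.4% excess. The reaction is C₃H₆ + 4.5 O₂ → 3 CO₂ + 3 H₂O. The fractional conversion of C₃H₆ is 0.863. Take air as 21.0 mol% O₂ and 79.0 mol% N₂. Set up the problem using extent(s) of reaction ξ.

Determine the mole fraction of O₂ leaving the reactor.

0.111

Stoichiometric O₂ = 4.5 × 423 = 1904 mol; O₂ fed = 1904 × 1.914 = 3643 mol.
N₂ fed = 3643 × 79/21 = 13710 mol.
Fuel reacted = 0.863 × 423 → ξ = 365 mol.
Outlet (n = n₀ + ν ξ):
  C₃H₆: 423 − 1(365) = 57.95
  O₂: 3643 − 4.5(365) = 2001
  N₂: 13710 (inert)
  CO₂: 0 + 3(365) = 1095
  H₂O: 0 + 3(365) = 1095
Total out = 17950 mol; y_O₂ = 2001 / 17950 = 0.1114.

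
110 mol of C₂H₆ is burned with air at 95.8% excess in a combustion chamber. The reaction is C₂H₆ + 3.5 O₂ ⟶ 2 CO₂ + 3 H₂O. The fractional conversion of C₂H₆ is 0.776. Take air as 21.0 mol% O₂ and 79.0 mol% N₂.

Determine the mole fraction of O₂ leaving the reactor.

Stoichiometric O₂ = 3.5 × 110 = 385 mol; O₂ fed = 385 × 1.958 = 753.8 mol.
N₂ fed = 753.8 × 79/21 = 2836 mol.
Fuel reacted = 0.776 × 110 → ξ = 85.36 mol.
Outlet (n = n₀ + ν ξ):
  C₂H₆: 110 − 1(85.36) = 24.64
  O₂: 753.8 − 3.5(85.36) = 455.1
  N₂: 2836 (inert)
  CO₂: 0 + 2(85.36) = 170.7
  H₂O: 0 + 3(85.36) = 256.1
Total out = 3742 mol; y_O₂ = 455.1 / 3742 = 0.1216.

0.122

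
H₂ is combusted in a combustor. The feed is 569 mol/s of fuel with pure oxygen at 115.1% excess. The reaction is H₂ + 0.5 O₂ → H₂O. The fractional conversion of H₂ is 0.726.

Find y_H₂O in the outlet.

0.424

Stoichiometric O₂ = 0.5 × 569 = 284.5 mol/s; O₂ fed = 284.5 × 2.151 = 612 mol/s.
Fuel reacted = 0.726 × 569 → ξ = 413.1 mol/s.
Outlet (n = n₀ + ν ξ):
  H₂: 569 − 1(413.1) = 155.9
  O₂: 612 − 0.5(413.1) = 405.4
  H₂O: 0 + 1(413.1) = 413.1
Total out = 974.4 mol/s; y_H₂O = 413.1 / 974.4 = 0.4239.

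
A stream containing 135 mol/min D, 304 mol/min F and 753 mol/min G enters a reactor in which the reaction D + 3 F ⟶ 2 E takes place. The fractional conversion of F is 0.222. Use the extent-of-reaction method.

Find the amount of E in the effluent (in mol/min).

F reacted = 0.222 × 304 = 67.49 mol/min; ν_F = −3, so ξ = 67.49/3 = 22.5 mol/min.
Outlet amounts (n = n₀ + ν ξ):
  D: 135 − 1(22.5) = 112.5
  F: 304 − 3(22.5) = 236.5
  E: 0 + 2(22.5) = 44.99
  G: 753 (inert)

45 mol/min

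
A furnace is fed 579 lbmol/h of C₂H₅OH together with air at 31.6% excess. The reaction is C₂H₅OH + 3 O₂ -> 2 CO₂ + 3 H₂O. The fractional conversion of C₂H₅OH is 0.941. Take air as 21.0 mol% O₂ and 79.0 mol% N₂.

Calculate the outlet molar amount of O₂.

651 lbmol/h

Stoichiometric O₂ = 3 × 579 = 1737 lbmol/h; O₂ fed = 1737 × 1.316 = 2286 lbmol/h.
N₂ fed = 2286 × 79/21 = 8599 lbmol/h.
Fuel reacted = 0.941 × 579 → ξ = 544.8 lbmol/h.
Outlet (n = n₀ + ν ξ):
  C₂H₅OH: 579 − 1(544.8) = 34.16
  O₂: 2286 − 3(544.8) = 651.4
  N₂: 8599 (inert)
  CO₂: 0 + 2(544.8) = 1090
  H₂O: 0 + 3(544.8) = 1635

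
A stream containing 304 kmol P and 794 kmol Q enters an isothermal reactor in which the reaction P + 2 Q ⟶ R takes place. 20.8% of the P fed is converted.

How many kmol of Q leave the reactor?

668 kmol

P reacted = 0.208 × 304 = 63.23 kmol; ν_P = −1, so ξ = 63.23/1 = 63.23 kmol.
Outlet amounts (n = n₀ + ν ξ):
  P: 304 − 1(63.23) = 240.8
  Q: 794 − 2(63.23) = 667.5
  R: 0 + 1(63.23) = 63.23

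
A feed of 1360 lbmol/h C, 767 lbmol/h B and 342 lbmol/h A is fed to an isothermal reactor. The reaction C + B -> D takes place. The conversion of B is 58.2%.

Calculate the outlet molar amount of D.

B reacted = 0.582 × 767 = 446.4 lbmol/h; ν_B = −1, so ξ = 446.4/1 = 446.4 lbmol/h.
Outlet amounts (n = n₀ + ν ξ):
  C: 1360 − 1(446.4) = 913.6
  B: 767 − 1(446.4) = 320.6
  D: 0 + 1(446.4) = 446.4
  A: 342 (inert)

446 lbmol/h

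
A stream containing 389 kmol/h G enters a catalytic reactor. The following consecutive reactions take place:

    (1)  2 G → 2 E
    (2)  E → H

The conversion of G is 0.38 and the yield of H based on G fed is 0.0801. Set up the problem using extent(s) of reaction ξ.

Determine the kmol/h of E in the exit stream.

117 kmol/h

Conversion of G: G consumed = 2ξ₁ = 0.38 × 389 → ξ₁ = 73.91 kmol/h.
Yield of H: 1ξ₂ / 389 = 0.0801 → ξ₂ = 31.16 kmol/h.
Outlet amounts (n = n₀ + Σ ν·ξ):
  G: 389 − 2(73.91) = 241.2
  E: 0 + 2(73.91) − 1(31.16) = 116.7
  H: 0 + 1(31.16) = 31.16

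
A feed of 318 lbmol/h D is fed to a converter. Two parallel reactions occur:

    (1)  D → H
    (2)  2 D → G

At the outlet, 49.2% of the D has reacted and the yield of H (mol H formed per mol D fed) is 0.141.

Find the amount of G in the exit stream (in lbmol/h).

55.8 lbmol/h

Yield of H: 1ξ₁ / 318 = 0.141 → ξ₁ = 44.84 lbmol/h.
Conversion of D: 1ξ₁ + 2ξ₂ = 0.492 × 318 = 156.5 → ξ₂ = 55.81 lbmol/h.
Outlet amounts (n = n₀ + Σ ν·ξ):
  D: 318 − 1(44.84) − 2(55.81) = 161.5
  H: 0 + 1(44.84) = 44.84
  G: 0 + 1(55.81) = 55.81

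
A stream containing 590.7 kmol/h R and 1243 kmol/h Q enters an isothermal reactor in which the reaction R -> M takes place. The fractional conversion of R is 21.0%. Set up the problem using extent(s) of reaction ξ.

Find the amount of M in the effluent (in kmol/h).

R reacted = 0.21 × 590.7 = 124 kmol/h; ν_R = −1, so ξ = 124/1 = 124 kmol/h.
Outlet amounts (n = n₀ + ν ξ):
  R: 590.7 − 1(124) = 466.7
  M: 0 + 1(124) = 124
  Q: 1243 (inert)

124 kmol/h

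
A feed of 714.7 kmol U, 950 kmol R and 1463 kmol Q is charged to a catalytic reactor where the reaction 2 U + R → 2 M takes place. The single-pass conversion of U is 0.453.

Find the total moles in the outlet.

2970 kmol

U reacted = 0.453 × 714.7 = 323.8 kmol; ν_U = −2, so ξ = 323.8/2 = 161.9 kmol.
Outlet amounts (n = n₀ + ν ξ):
  U: 714.7 − 2(161.9) = 390.9
  R: 950 − 1(161.9) = 788.1
  M: 0 + 2(161.9) = 323.8
  Q: 1463 (inert)
Total out = 390.9 + 788.1 + 323.8 + 1463 = 2966 kmol.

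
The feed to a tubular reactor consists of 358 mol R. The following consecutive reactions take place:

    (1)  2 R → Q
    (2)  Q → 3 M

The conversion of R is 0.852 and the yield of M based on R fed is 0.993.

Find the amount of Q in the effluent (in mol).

Conversion of R: R consumed = 2ξ₁ = 0.852 × 358 → ξ₁ = 152.5 mol.
Yield of M: 3ξ₂ / 358 = 0.993 → ξ₂ = 118.5 mol.
Outlet amounts (n = n₀ + Σ ν·ξ):
  R: 358 − 2(152.5) = 52.98
  Q: 0 + 1(152.5) − 1(118.5) = 34.01
  M: 0 + 3(118.5) = 355.5

34 mol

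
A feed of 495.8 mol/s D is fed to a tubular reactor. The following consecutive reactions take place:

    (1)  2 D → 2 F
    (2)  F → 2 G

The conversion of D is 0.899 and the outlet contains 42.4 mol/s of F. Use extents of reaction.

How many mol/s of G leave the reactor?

Conversion of D: D consumed = 2ξ₁ = 0.899 × 495.8 → ξ₁ = 222.9 mol/s.
F balance: n_F = 0 + 2ξ₁ − 1ξ₂ = 42.4 → ξ₂ = (2·222.9 − 42.4)/1 = 403.3 mol/s.
Outlet amounts (n = n₀ + Σ ν·ξ):
  D: 495.8 − 2(222.9) = 50.08
  F: 0 + 2(222.9) − 1(403.3) = 42.4
  G: 0 + 2(403.3) = 806.6

807 mol/s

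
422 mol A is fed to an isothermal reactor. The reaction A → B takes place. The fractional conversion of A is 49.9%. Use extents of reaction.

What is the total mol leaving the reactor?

422 mol

A reacted = 0.499 × 422 = 210.6 mol; ν_A = −1, so ξ = 210.6/1 = 210.6 mol.
Outlet amounts (n = n₀ + ν ξ):
  A: 422 − 1(210.6) = 211.4
  B: 0 + 1(210.6) = 210.6
Total out = 211.4 + 210.6 = 422 mol.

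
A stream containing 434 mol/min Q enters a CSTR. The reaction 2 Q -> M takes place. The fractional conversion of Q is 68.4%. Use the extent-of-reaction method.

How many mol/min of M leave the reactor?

148 mol/min

Q reacted = 0.684 × 434 = 296.9 mol/min; ν_Q = −2, so ξ = 296.9/2 = 148.4 mol/min.
Outlet amounts (n = n₀ + ν ξ):
  Q: 434 − 2(148.4) = 137.1
  M: 0 + 1(148.4) = 148.4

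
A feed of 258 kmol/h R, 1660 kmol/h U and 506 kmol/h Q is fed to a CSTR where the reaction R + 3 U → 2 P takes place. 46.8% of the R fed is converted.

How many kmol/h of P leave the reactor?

241 kmol/h

R reacted = 0.468 × 258 = 120.7 kmol/h; ν_R = −1, so ξ = 120.7/1 = 120.7 kmol/h.
Outlet amounts (n = n₀ + ν ξ):
  R: 258 − 1(120.7) = 137.3
  U: 1660 − 3(120.7) = 1298
  P: 0 + 2(120.7) = 241.5
  Q: 506 (inert)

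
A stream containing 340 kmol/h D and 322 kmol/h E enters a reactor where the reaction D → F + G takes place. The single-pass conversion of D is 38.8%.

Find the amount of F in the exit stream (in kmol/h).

132 kmol/h

D reacted = 0.388 × 340 = 131.9 kmol/h; ν_D = −1, so ξ = 131.9/1 = 131.9 kmol/h.
Outlet amounts (n = n₀ + ν ξ):
  D: 340 − 1(131.9) = 208.1
  F: 0 + 1(131.9) = 131.9
  G: 0 + 1(131.9) = 131.9
  E: 322 (inert)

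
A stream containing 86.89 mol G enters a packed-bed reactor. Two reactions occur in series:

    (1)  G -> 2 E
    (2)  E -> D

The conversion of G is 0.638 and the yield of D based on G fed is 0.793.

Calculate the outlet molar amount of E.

Conversion of G: G consumed = 1ξ₁ = 0.638 × 86.89 → ξ₁ = 55.44 mol.
Yield of D: 1ξ₂ / 86.89 = 0.793 → ξ₂ = 68.9 mol.
Outlet amounts (n = n₀ + Σ ν·ξ):
  G: 86.89 − 1(55.44) = 31.45
  E: 0 + 2(55.44) − 1(68.9) = 41.97
  D: 0 + 1(68.9) = 68.9

42 mol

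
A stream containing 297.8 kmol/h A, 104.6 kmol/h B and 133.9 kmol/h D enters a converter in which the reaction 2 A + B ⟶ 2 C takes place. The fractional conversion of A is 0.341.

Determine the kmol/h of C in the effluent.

A reacted = 0.341 × 297.8 = 101.5 kmol/h; ν_A = −2, so ξ = 101.5/2 = 50.77 kmol/h.
Outlet amounts (n = n₀ + ν ξ):
  A: 297.8 − 2(50.77) = 196.3
  B: 104.6 − 1(50.77) = 53.83
  C: 0 + 2(50.77) = 101.5
  D: 133.9 (inert)

102 kmol/h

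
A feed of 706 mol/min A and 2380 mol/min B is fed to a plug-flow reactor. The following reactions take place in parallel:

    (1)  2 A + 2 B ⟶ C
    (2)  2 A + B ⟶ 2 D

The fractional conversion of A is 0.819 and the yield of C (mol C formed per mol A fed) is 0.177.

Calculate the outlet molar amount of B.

Yield of C: 1ξ₁ / 706 = 0.177 → ξ₁ = 125 mol/min.
Conversion of A: 2ξ₁ + 2ξ₂ = 0.819 × 706 = 578.2 → ξ₂ = 164.1 mol/min.
Outlet amounts (n = n₀ + Σ ν·ξ):
  A: 706 − 2(125) − 2(164.1) = 127.8
  B: 2380 − 2(125) − 1(164.1) = 1966
  C: 0 + 1(125) = 125
  D: 0 + 2(164.1) = 328.3

1970 mol/min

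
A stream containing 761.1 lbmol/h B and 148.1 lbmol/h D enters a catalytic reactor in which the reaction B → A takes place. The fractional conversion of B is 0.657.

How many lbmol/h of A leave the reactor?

500 lbmol/h

B reacted = 0.657 × 761.1 = 500 lbmol/h; ν_B = −1, so ξ = 500/1 = 500 lbmol/h.
Outlet amounts (n = n₀ + ν ξ):
  B: 761.1 − 1(500) = 261.1
  A: 0 + 1(500) = 500
  D: 148.1 (inert)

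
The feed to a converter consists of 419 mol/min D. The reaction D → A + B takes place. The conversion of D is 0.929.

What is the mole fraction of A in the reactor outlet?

D reacted = 0.929 × 419 = 389.3 mol/min; ν_D = −1, so ξ = 389.3/1 = 389.3 mol/min.
Outlet amounts (n = n₀ + ν ξ):
  D: 419 − 1(389.3) = 29.75
  A: 0 + 1(389.3) = 389.3
  B: 0 + 1(389.3) = 389.3
Total out = 808.3 mol/min; y_A = 389.3 / 808.3 = 0.4816.

0.482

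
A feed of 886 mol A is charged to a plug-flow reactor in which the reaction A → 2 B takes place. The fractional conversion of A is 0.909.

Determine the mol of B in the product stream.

A reacted = 0.909 × 886 = 805.4 mol; ν_A = −1, so ξ = 805.4/1 = 805.4 mol.
Outlet amounts (n = n₀ + ν ξ):
  A: 886 − 1(805.4) = 80.63
  B: 0 + 2(805.4) = 1611

1610 mol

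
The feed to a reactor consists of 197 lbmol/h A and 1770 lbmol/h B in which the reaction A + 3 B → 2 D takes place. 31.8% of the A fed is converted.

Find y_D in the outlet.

A reacted = 0.318 × 197 = 62.65 lbmol/h; ν_A = −1, so ξ = 62.65/1 = 62.65 lbmol/h.
Outlet amounts (n = n₀ + ν ξ):
  A: 197 − 1(62.65) = 134.4
  B: 1770 − 3(62.65) = 1582
  D: 0 + 2(62.65) = 125.3
Total out = 1842 lbmol/h; y_D = 125.3 / 1842 = 0.06803.

0.068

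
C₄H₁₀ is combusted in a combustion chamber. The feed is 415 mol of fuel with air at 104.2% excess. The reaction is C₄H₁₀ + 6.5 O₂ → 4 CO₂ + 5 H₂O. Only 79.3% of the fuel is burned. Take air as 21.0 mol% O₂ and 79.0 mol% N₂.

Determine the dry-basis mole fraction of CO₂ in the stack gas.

0.0516

Stoichiometric O₂ = 6.5 × 415 = 2698 mol; O₂ fed = 2698 × 2.042 = 5508 mol.
N₂ fed = 5508 × 79/21 = 20720 mol.
Fuel reacted = 0.793 × 415 → ξ = 329.1 mol.
Outlet (n = n₀ + ν ξ):
  C₄H₁₀: 415 − 1(329.1) = 85.9
  O₂: 5508 − 6.5(329.1) = 3369
  N₂: 20720 (inert)
  CO₂: 0 + 4(329.1) = 1316
  H₂O: 0 + 5(329.1) = 1645
Dry total = 25490 mol; y_CO₂ (dry) = 1316 / 25490 = 0.05164.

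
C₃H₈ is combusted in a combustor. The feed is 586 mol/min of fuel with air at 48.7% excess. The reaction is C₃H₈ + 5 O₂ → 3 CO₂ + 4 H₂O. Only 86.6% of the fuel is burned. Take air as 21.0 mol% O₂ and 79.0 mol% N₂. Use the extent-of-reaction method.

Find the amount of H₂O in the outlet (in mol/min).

Stoichiometric O₂ = 5 × 586 = 2930 mol/min; O₂ fed = 2930 × 1.487 = 4357 mol/min.
N₂ fed = 4357 × 79/21 = 16390 mol/min.
Fuel reacted = 0.866 × 586 → ξ = 507.5 mol/min.
Outlet (n = n₀ + ν ξ):
  C₃H₈: 586 − 1(507.5) = 78.52
  O₂: 4357 − 5(507.5) = 1820
  N₂: 16390 (inert)
  CO₂: 0 + 3(507.5) = 1522
  H₂O: 0 + 4(507.5) = 2030

2030 mol/min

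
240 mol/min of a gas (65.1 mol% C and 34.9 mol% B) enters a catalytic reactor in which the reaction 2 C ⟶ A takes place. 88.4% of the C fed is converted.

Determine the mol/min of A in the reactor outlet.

C reacted = 0.884 × 156.2 = 138.1 mol/min; ν_C = −2, so ξ = 138.1/2 = 69.06 mol/min.
Outlet amounts (n = n₀ + ν ξ):
  C: 156.2 − 2(69.06) = 18.12
  A: 0 + 1(69.06) = 69.06
  B: 83.76 (inert)

69.1 mol/min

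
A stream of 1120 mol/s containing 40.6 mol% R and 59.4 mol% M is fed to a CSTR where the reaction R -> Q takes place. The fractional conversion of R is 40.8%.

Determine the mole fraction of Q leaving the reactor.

R reacted = 0.408 × 454.7 = 185.5 mol/s; ν_R = −1, so ξ = 185.5/1 = 185.5 mol/s.
Outlet amounts (n = n₀ + ν ξ):
  R: 454.7 − 1(185.5) = 269.2
  Q: 0 + 1(185.5) = 185.5
  M: 665.3 (inert)
Total out = 1120 mol/s; y_Q = 185.5 / 1120 = 0.1656.

0.166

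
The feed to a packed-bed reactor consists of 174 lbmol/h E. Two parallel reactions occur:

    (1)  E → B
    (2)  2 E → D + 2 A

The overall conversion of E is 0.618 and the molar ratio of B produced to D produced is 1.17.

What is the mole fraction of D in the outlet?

Conversion of E: E consumed = 0.618 × 174 = 107.5 lbmol/h = 1ξ₁ + 2ξ₂.
Selectivity: 1ξ₁ / (1ξ₂) = 1.17 → ξ₁ = 1.17 ξ₂.
Substitute: (1·1.17 + 2) ξ₂ = 107.5 → ξ₂ = 33.92 lbmol/h, ξ₁ = 39.69 lbmol/h.
Outlet amounts (n = n₀ + Σ ν·ξ):
  E: 174 − 1(39.69) − 2(33.92) = 66.47
  B: 0 + 1(39.69) = 39.69
  D: 0 + 1(33.92) = 33.92
  A: 0 + 2(33.92) = 67.84
Total out = 207.9 lbmol/h; y_D = 33.92 / 207.9 = 0.1631.

0.163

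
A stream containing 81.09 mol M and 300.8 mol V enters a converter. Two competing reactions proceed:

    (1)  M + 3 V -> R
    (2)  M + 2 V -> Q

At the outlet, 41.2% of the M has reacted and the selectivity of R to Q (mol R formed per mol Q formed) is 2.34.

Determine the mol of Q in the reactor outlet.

Conversion of M: M consumed = 0.412 × 81.09 = 33.41 mol = 1ξ₁ + 1ξ₂.
Selectivity: 1ξ₁ / (1ξ₂) = 2.34 → ξ₁ = 2.34 ξ₂.
Substitute: (1·2.34 + 1) ξ₂ = 33.41 → ξ₂ = 10 mol, ξ₁ = 23.41 mol.
Outlet amounts (n = n₀ + Σ ν·ξ):
  M: 81.09 − 1(23.41) − 1(10) = 47.68
  V: 300.8 − 3(23.41) − 2(10) = 210.6
  R: 0 + 1(23.41) = 23.41
  Q: 0 + 1(10) = 10

10 mol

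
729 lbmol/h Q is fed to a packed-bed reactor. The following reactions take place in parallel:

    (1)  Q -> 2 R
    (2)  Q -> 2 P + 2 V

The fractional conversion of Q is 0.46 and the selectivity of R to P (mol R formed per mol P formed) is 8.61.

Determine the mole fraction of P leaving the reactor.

Conversion of Q: Q consumed = 0.46 × 729 = 335.3 lbmol/h = 1ξ₁ + 1ξ₂.
Selectivity: 2ξ₁ / (2ξ₂) = 8.61 → ξ₁ = 8.61 ξ₂.
Substitute: (1·8.61 + 1) ξ₂ = 335.3 → ξ₂ = 34.89 lbmol/h, ξ₁ = 300.4 lbmol/h.
Outlet amounts (n = n₀ + Σ ν·ξ):
  Q: 729 − 1(300.4) − 1(34.89) = 393.7
  R: 0 + 2(300.4) = 600.9
  P: 0 + 2(34.89) = 69.79
  V: 0 + 2(34.89) = 69.79
Total out = 1134 lbmol/h; y_P = 69.79 / 1134 = 0.06154.

0.0615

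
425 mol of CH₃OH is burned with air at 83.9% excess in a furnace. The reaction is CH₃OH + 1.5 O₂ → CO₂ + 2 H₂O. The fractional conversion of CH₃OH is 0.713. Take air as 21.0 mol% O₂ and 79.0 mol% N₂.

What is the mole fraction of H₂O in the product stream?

0.0984

Stoichiometric O₂ = 1.5 × 425 = 637.5 mol; O₂ fed = 637.5 × 1.839 = 1172 mol.
N₂ fed = 1172 × 79/21 = 4410 mol.
Fuel reacted = 0.713 × 425 → ξ = 303 mol.
Outlet (n = n₀ + ν ξ):
  CH₃OH: 425 − 1(303) = 122
  O₂: 1172 − 1.5(303) = 717.8
  N₂: 4410 (inert)
  CO₂: 0 + 1(303) = 303
  H₂O: 0 + 2(303) = 606
Total out = 6159 mol; y_H₂O = 606 / 6159 = 0.0984.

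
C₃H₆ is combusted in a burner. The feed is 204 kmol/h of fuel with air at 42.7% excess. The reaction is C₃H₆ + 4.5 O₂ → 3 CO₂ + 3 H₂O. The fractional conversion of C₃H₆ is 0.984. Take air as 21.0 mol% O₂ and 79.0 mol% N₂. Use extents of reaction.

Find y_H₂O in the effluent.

0.092

Stoichiometric O₂ = 4.5 × 204 = 918 kmol/h; O₂ fed = 918 × 1.427 = 1310 kmol/h.
N₂ fed = 1310 × 79/21 = 4928 kmol/h.
Fuel reacted = 0.984 × 204 → ξ = 200.7 kmol/h.
Outlet (n = n₀ + ν ξ):
  C₃H₆: 204 − 1(200.7) = 3.264
  O₂: 1310 − 4.5(200.7) = 406.7
  N₂: 4928 (inert)
  CO₂: 0 + 3(200.7) = 602.2
  H₂O: 0 + 3(200.7) = 602.2
Total out = 6542 kmol/h; y_H₂O = 602.2 / 6542 = 0.09205.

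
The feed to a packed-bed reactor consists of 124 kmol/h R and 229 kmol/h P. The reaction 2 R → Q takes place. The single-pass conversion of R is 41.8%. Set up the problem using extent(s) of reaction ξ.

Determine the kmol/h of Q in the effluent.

25.9 kmol/h

R reacted = 0.418 × 124 = 51.83 kmol/h; ν_R = −2, so ξ = 51.83/2 = 25.92 kmol/h.
Outlet amounts (n = n₀ + ν ξ):
  R: 124 − 2(25.92) = 72.17
  Q: 0 + 1(25.92) = 25.92
  P: 229 (inert)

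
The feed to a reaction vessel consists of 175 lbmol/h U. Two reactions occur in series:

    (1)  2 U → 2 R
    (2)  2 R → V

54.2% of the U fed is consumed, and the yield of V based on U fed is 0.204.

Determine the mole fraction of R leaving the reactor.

0.168

Conversion of U: U consumed = 2ξ₁ = 0.542 × 175 → ξ₁ = 47.43 lbmol/h.
Yield of V: 1ξ₂ / 175 = 0.204 → ξ₂ = 35.7 lbmol/h.
Outlet amounts (n = n₀ + Σ ν·ξ):
  U: 175 − 2(47.43) = 80.15
  R: 0 + 2(47.43) − 2(35.7) = 23.45
  V: 0 + 1(35.7) = 35.7
Total out = 139.3 lbmol/h; y_R = 23.45 / 139.3 = 0.1683.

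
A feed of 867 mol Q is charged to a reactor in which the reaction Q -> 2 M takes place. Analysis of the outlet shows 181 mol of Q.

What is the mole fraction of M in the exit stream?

For Q: n = n₀ − 1ξ → 181 = 867 − 1ξ, giving ξ = 686 mol.
Outlet amounts (n = n₀ + ν ξ):
  Q: 867 − 1(686) = 181
  M: 0 + 2(686) = 1372
Total out = 1553 mol; y_M = 1372 / 1553 = 0.8835.

0.883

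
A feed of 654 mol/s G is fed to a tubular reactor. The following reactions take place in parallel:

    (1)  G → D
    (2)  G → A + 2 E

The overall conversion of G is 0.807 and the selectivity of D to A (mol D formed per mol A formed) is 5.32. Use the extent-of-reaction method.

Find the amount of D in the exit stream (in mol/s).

444 mol/s

Conversion of G: G consumed = 0.807 × 654 = 527.8 mol/s = 1ξ₁ + 1ξ₂.
Selectivity: 1ξ₁ / (1ξ₂) = 5.32 → ξ₁ = 5.32 ξ₂.
Substitute: (1·5.32 + 1) ξ₂ = 527.8 → ξ₂ = 83.51 mol/s, ξ₁ = 444.3 mol/s.
Outlet amounts (n = n₀ + Σ ν·ξ):
  G: 654 − 1(444.3) − 1(83.51) = 126.2
  D: 0 + 1(444.3) = 444.3
  A: 0 + 1(83.51) = 83.51
  E: 0 + 2(83.51) = 167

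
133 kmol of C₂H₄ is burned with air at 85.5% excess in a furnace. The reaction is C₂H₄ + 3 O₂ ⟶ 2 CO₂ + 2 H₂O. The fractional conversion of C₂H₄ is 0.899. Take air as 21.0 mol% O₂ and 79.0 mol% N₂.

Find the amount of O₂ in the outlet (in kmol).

Stoichiometric O₂ = 3 × 133 = 399 kmol; O₂ fed = 399 × 1.855 = 740.1 kmol.
N₂ fed = 740.1 × 79/21 = 2784 kmol.
Fuel reacted = 0.899 × 133 → ξ = 119.6 kmol.
Outlet (n = n₀ + ν ξ):
  C₂H₄: 133 − 1(119.6) = 13.43
  O₂: 740.1 − 3(119.6) = 381.4
  N₂: 2784 (inert)
  CO₂: 0 + 2(119.6) = 239.1
  H₂O: 0 + 2(119.6) = 239.1

381 kmol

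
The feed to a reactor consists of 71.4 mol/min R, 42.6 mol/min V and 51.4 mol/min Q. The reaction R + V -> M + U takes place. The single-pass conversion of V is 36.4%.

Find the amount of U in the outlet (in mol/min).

15.5 mol/min

V reacted = 0.364 × 42.6 = 15.51 mol/min; ν_V = −1, so ξ = 15.51/1 = 15.51 mol/min.
Outlet amounts (n = n₀ + ν ξ):
  R: 71.4 − 1(15.51) = 55.89
  V: 42.6 − 1(15.51) = 27.09
  M: 0 + 1(15.51) = 15.51
  U: 0 + 1(15.51) = 15.51
  Q: 51.4 (inert)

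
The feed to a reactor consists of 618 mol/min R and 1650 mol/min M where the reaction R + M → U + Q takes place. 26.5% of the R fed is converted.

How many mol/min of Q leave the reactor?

164 mol/min

R reacted = 0.265 × 618 = 163.8 mol/min; ν_R = −1, so ξ = 163.8/1 = 163.8 mol/min.
Outlet amounts (n = n₀ + ν ξ):
  R: 618 − 1(163.8) = 454.2
  M: 1650 − 1(163.8) = 1486
  U: 0 + 1(163.8) = 163.8
  Q: 0 + 1(163.8) = 163.8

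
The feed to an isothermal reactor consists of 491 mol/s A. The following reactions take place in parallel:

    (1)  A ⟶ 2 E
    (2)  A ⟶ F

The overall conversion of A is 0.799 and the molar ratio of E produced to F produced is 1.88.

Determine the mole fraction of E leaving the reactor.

Conversion of A: A consumed = 0.799 × 491 = 392.3 mol/s = 1ξ₁ + 1ξ₂.
Selectivity: 2ξ₁ / (1ξ₂) = 1.88 → ξ₁ = 0.94 ξ₂.
Substitute: (1·0.94 + 1) ξ₂ = 392.3 → ξ₂ = 202.2 mol/s, ξ₁ = 190.1 mol/s.
Outlet amounts (n = n₀ + Σ ν·ξ):
  A: 491 − 1(190.1) − 1(202.2) = 98.69
  E: 0 + 2(190.1) = 380.2
  F: 0 + 1(202.2) = 202.2
Total out = 681.1 mol/s; y_E = 380.2 / 681.1 = 0.5582.

0.558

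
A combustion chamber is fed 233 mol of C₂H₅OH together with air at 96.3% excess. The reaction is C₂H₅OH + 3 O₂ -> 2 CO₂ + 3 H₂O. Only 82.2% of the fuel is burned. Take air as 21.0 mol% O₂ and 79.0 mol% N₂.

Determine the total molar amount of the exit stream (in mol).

6960 mol

Stoichiometric O₂ = 3 × 233 = 699 mol; O₂ fed = 699 × 1.963 = 1372 mol.
N₂ fed = 1372 × 79/21 = 5162 mol.
Fuel reacted = 0.822 × 233 → ξ = 191.5 mol.
Outlet (n = n₀ + ν ξ):
  C₂H₅OH: 233 − 1(191.5) = 41.47
  O₂: 1372 − 3(191.5) = 797.6
  N₂: 5162 (inert)
  CO₂: 0 + 2(191.5) = 383.1
  H₂O: 0 + 3(191.5) = 574.6
Total out = 41.47 + 797.6 + 5162 + 383.1 + 574.6 = 6959 mol.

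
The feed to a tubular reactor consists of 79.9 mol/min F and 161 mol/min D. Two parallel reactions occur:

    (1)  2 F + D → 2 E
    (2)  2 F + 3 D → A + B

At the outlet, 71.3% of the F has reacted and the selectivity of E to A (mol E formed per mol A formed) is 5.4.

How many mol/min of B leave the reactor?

7.7 mol/min

Conversion of F: F consumed = 0.713 × 79.9 = 56.97 mol/min = 2ξ₁ + 2ξ₂.
Selectivity: 2ξ₁ / (1ξ₂) = 5.4 → ξ₁ = 2.7 ξ₂.
Substitute: (2·2.7 + 2) ξ₂ = 56.97 → ξ₂ = 7.698 mol/min, ξ₁ = 20.79 mol/min.
Outlet amounts (n = n₀ + Σ ν·ξ):
  F: 79.9 − 2(20.79) − 2(7.698) = 22.93
  D: 161 − 1(20.79) − 3(7.698) = 117.1
  E: 0 + 2(20.79) = 41.57
  A: 0 + 1(7.698) = 7.698
  B: 0 + 1(7.698) = 7.698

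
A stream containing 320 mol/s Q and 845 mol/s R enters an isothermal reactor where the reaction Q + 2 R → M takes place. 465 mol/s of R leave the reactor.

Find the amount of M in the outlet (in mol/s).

For R: n = n₀ − 2ξ → 465 = 845 − 2ξ, giving ξ = 190 mol/s.
Outlet amounts (n = n₀ + ν ξ):
  Q: 320 − 1(190) = 130
  R: 845 − 2(190) = 465
  M: 0 + 1(190) = 190

190 mol/s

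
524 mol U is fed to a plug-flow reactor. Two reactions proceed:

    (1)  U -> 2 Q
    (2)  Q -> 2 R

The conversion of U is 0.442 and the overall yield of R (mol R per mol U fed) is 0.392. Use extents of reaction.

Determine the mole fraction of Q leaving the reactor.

Conversion of U: U consumed = 1ξ₁ = 0.442 × 524 → ξ₁ = 231.6 mol.
Yield of R: 2ξ₂ / 524 = 0.392 → ξ₂ = 102.7 mol.
Outlet amounts (n = n₀ + Σ ν·ξ):
  U: 524 − 1(231.6) = 292.4
  Q: 0 + 2(231.6) − 1(102.7) = 360.5
  R: 0 + 2(102.7) = 205.4
Total out = 858.3 mol; y_Q = 360.5 / 858.3 = 0.42.

0.42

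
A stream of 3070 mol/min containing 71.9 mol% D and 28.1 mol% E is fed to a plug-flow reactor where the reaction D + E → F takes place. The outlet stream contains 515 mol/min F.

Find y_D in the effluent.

For F: n = n₀ + 1ξ → 515 = 0 + 1ξ, giving ξ = 515 mol/min.
Outlet amounts (n = n₀ + ν ξ):
  D: 2207 − 1(515) = 1692
  E: 862.7 − 1(515) = 347.7
  F: 0 + 1(515) = 515
Total out = 2555 mol/min; y_D = 1692 / 2555 = 0.6624.

0.662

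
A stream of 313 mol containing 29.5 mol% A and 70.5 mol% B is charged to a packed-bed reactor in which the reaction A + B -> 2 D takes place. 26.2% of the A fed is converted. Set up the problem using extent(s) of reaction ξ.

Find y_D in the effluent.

0.155

A reacted = 0.262 × 92.33 = 24.19 mol; ν_A = −1, so ξ = 24.19/1 = 24.19 mol.
Outlet amounts (n = n₀ + ν ξ):
  A: 92.33 − 1(24.19) = 68.14
  B: 220.7 − 1(24.19) = 196.5
  D: 0 + 2(24.19) = 48.38
Total out = 313 mol; y_D = 48.38 / 313 = 0.1546.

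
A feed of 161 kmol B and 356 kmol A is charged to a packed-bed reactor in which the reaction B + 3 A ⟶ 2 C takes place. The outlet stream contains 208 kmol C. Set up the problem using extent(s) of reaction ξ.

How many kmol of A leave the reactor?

For C: n = n₀ + 2ξ → 208 = 0 + 2ξ, giving ξ = 104 kmol.
Outlet amounts (n = n₀ + ν ξ):
  B: 161 − 1(104) = 57
  A: 356 − 3(104) = 44
  C: 0 + 2(104) = 208

44 kmol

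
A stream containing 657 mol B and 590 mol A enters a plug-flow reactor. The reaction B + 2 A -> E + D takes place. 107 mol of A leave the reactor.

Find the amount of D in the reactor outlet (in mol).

242 mol

For A: n = n₀ − 2ξ → 107 = 590 − 2ξ, giving ξ = 241.5 mol.
Outlet amounts (n = n₀ + ν ξ):
  B: 657 − 1(241.5) = 415.5
  A: 590 − 2(241.5) = 107
  E: 0 + 1(241.5) = 241.5
  D: 0 + 1(241.5) = 241.5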